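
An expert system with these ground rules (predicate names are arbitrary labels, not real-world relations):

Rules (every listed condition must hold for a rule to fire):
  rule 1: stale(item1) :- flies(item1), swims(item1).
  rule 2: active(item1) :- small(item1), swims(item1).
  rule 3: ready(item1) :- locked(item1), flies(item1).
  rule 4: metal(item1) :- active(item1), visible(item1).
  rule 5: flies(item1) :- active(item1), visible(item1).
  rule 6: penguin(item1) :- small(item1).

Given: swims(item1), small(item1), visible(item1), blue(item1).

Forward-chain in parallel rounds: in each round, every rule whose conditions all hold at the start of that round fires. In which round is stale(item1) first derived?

3

Round 1 fires rule 2, rule 6, giving active(item1), penguin(item1).
Round 2 fires rule 4, rule 5, giving metal(item1), flies(item1).
Round 3 fires rule 1, giving stale(item1).
stale(item1) first appears in round 3.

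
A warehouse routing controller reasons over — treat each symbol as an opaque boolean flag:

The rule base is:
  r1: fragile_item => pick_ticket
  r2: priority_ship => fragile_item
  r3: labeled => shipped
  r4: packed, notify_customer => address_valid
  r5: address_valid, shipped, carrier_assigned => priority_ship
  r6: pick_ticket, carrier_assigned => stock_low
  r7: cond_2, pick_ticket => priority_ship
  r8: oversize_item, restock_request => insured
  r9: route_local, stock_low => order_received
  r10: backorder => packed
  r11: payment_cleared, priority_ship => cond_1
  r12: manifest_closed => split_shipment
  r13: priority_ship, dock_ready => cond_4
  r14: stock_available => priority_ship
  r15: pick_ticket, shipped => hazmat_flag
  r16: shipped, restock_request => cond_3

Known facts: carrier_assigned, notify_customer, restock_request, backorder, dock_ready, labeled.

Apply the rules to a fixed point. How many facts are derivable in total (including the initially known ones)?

Round 1: r3 [labeled => shipped]; r10 [backorder => packed]. New: shipped, packed.
Round 2: r4 [packed, notify_customer => address_valid]; r16 [shipped, restock_request => cond_3]. New: address_valid, cond_3.
Round 3: r5 [address_valid, shipped, carrier_assigned => priority_ship]. New: priority_ship.
Round 4: r2 [priority_ship => fragile_item]; r13 [priority_ship, dock_ready => cond_4]. New: fragile_item, cond_4.
Round 5: r1 [fragile_item => pick_ticket]. New: pick_ticket.
Round 6: r6 [pick_ticket, carrier_assigned => stock_low]; r15 [pick_ticket, shipped => hazmat_flag]. New: stock_low, hazmat_flag.
Closure: {address_valid, backorder, carrier_assigned, cond_3, cond_4, dock_ready, fragile_item, hazmat_flag, labeled, notify_customer, packed, pick_ticket, priority_ship, restock_request, shipped, stock_low} — 16 facts.

16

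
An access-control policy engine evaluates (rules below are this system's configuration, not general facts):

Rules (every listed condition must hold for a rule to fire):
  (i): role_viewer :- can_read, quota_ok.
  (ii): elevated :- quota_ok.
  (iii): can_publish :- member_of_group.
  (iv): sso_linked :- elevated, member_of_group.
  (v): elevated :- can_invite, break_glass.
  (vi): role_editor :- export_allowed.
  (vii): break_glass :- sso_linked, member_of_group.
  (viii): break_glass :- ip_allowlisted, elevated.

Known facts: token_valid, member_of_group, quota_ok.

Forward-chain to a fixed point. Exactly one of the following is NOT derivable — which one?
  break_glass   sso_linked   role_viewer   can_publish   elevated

Round 1: (ii) [elevated :- quota_ok.]; (iii) [can_publish :- member_of_group.]. New: elevated, can_publish.
Round 2: (iv) [sso_linked :- elevated, member_of_group.]. New: sso_linked.
Round 3: (vii) [break_glass :- sso_linked, member_of_group.]. New: break_glass.
Derived: sso_linked (round 2), break_glass (round 3), can_publish (round 1), elevated (round 1). role_viewer never appears in any round.

role_viewer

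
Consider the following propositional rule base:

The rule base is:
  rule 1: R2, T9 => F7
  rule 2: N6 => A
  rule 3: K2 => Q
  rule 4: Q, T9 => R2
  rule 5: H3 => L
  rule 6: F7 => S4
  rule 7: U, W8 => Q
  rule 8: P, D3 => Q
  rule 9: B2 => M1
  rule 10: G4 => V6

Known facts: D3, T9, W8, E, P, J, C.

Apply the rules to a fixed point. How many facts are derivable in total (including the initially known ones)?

Round 1 fires rule 8, giving Q.
Round 2 fires rule 4, giving R2.
Round 3 fires rule 1, giving F7.
Round 4 fires rule 6, giving S4.
Closure: {C, D3, E, F7, J, P, Q, R2, S4, T9, W8} — 11 facts.

11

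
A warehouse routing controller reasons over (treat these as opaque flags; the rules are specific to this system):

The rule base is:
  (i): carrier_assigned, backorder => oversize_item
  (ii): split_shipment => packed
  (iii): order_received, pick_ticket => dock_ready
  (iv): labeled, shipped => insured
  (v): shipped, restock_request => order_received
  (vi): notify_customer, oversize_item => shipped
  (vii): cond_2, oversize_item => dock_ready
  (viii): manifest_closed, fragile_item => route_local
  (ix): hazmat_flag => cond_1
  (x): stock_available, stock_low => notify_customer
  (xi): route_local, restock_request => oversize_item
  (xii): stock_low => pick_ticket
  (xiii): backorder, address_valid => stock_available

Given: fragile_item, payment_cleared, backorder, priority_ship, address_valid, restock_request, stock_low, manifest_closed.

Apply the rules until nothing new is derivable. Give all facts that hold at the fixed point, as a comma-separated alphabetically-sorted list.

Round 1: (viii) [manifest_closed, fragile_item => route_local]; (xii) [stock_low => pick_ticket]; (xiii) [backorder, address_valid => stock_available]. New: route_local, pick_ticket, stock_available.
Round 2: (x) [stock_available, stock_low => notify_customer]; (xi) [route_local, restock_request => oversize_item]. New: notify_customer, oversize_item.
Round 3: (vi) [notify_customer, oversize_item => shipped]. New: shipped.
Round 4: (v) [shipped, restock_request => order_received]. New: order_received.
Round 5: (iii) [order_received, pick_ticket => dock_ready]. New: dock_ready.

address_valid, backorder, dock_ready, fragile_item, manifest_closed, notify_customer, order_received, oversize_item, payment_cleared, pick_ticket, priority_ship, restock_request, route_local, shipped, stock_available, stock_low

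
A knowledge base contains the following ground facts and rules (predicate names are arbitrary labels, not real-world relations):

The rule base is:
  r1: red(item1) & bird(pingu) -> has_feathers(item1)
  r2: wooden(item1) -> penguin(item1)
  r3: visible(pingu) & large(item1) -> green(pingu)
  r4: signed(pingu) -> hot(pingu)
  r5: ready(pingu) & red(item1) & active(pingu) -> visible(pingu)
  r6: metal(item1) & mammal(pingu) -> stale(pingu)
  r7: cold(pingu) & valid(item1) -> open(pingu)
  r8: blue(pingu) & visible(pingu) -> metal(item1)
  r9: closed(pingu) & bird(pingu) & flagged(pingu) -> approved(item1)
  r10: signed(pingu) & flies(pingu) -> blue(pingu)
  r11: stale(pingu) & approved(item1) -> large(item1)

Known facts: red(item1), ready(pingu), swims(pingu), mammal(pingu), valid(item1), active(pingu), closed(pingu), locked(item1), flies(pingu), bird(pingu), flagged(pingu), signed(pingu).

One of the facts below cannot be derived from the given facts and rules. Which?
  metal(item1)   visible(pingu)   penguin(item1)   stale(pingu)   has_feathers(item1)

Round 1: r1 [red(item1) & bird(pingu) -> has_feathers(item1)]; r4 [signed(pingu) -> hot(pingu)]; r5 [ready(pingu) & red(item1) & active(pingu) -> visible(pingu)]; r9 [closed(pingu) & bird(pingu) & flagged(pingu) -> approved(item1)]; r10 [signed(pingu) & flies(pingu) -> blue(pingu)]. Adds has_feathers(item1), hot(pingu), visible(pingu), approved(item1), blue(pingu).
Round 2: r8 [blue(pingu) & visible(pingu) -> metal(item1)]. Adds metal(item1).
Round 3: r6 [metal(item1) & mammal(pingu) -> stale(pingu)]. Adds stale(pingu).
Round 4: r11 [stale(pingu) & approved(item1) -> large(item1)]. Adds large(item1).
Round 5: r3 [visible(pingu) & large(item1) -> green(pingu)]. Adds green(pingu).
Derived: visible(pingu) (round 1), stale(pingu) (round 3), metal(item1) (round 2), has_feathers(item1) (round 1). penguin(item1) never appears in any round.

penguin(item1)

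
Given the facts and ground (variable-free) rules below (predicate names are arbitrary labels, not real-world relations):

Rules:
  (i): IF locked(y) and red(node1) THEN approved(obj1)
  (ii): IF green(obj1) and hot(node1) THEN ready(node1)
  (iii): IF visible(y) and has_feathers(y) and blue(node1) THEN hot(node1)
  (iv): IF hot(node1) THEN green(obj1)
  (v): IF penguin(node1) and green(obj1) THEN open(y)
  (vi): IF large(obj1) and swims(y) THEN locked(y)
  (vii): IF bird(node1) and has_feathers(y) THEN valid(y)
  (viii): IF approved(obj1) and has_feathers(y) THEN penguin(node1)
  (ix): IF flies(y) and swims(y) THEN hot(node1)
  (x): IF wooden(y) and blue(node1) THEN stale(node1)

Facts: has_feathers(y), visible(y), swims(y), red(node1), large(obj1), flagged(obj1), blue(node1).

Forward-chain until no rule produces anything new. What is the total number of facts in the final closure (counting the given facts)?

Round 1: (iii) [IF visible(y) and has_feathers(y) and blue(node1) THEN hot(node1)]; (vi) [IF large(obj1) and swims(y) THEN locked(y)]. New: hot(node1), locked(y).
Round 2: (i) [IF locked(y) and red(node1) THEN approved(obj1)]; (iv) [IF hot(node1) THEN green(obj1)]. New: approved(obj1), green(obj1).
Round 3: (ii) [IF green(obj1) and hot(node1) THEN ready(node1)]; (viii) [IF approved(obj1) and has_feathers(y) THEN penguin(node1)]. New: ready(node1), penguin(node1).
Round 4: (v) [IF penguin(node1) and green(obj1) THEN open(y)]. New: open(y).
Closure: {approved(obj1), blue(node1), flagged(obj1), green(obj1), has_feathers(y), hot(node1), large(obj1), locked(y), open(y), penguin(node1), ready(node1), red(node1), swims(y), visible(y)} — 14 facts.

14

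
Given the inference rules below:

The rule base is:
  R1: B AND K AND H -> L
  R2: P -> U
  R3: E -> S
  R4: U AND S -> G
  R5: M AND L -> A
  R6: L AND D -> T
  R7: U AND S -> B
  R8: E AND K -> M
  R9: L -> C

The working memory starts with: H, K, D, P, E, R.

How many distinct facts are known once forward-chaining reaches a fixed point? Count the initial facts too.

15

Round 1 fires R2, R3, R8, giving U, S, M.
Round 2 fires R4, R7, giving G, B.
Round 3 fires R1, giving L.
Round 4 fires R5, R6, R9, giving A, T, C.
Closure: {A, B, C, D, E, G, H, K, L, M, P, R, S, T, U} — 15 facts.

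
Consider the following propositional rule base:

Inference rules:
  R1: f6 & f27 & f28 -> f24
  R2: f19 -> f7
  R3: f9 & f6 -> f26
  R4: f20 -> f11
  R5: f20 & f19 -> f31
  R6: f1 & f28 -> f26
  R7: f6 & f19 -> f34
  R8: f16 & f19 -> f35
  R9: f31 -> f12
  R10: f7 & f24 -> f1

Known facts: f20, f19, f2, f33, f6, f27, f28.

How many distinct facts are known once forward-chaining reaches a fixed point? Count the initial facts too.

Round 1: R1 [f6 & f27 & f28 -> f24]; R2 [f19 -> f7]; R4 [f20 -> f11]; R5 [f20 & f19 -> f31]; R7 [f6 & f19 -> f34]. New: f24, f7, f11, f31, f34.
Round 2: R9 [f31 -> f12]; R10 [f7 & f24 -> f1]. New: f12, f1.
Round 3: R6 [f1 & f28 -> f26]. New: f26.
Closure: {f1, f11, f12, f19, f2, f20, f24, f26, f27, f28, f31, f33, f34, f6, f7} — 15 facts.

15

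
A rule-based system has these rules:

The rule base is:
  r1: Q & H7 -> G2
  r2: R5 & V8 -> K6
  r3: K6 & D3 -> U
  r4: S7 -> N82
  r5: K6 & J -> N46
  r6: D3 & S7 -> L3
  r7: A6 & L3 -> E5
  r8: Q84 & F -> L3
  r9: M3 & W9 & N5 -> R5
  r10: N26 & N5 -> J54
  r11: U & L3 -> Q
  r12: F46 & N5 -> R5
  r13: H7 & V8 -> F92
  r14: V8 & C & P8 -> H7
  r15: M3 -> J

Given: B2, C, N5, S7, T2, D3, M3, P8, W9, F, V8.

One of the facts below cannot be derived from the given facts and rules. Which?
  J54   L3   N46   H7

Round 1 fires r4, r6, r9, r14, r15, giving N82, L3, R5, H7, J.
Round 2 fires r2, r13, giving K6, F92.
Round 3 fires r3, r5, giving U, N46.
Round 4 fires r11, giving Q.
Round 5 fires r1, giving G2.
Derived: H7 (round 1), N46 (round 3), L3 (round 1). J54 never appears in any round.

J54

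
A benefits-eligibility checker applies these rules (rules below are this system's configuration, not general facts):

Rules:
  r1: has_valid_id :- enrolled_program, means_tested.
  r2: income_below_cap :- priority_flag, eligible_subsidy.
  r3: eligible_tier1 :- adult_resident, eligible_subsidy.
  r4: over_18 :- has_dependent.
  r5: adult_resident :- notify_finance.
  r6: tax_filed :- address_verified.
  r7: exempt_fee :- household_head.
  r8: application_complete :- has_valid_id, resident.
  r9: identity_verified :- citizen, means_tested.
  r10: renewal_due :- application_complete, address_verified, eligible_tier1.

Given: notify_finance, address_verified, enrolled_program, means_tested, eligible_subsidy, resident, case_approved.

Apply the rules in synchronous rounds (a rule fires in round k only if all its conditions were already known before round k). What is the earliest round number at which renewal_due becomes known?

3

Round 1: r1 [has_valid_id :- enrolled_program, means_tested.]; r5 [adult_resident :- notify_finance.]; r6 [tax_filed :- address_verified.]. Adds has_valid_id, adult_resident, tax_filed.
Round 2: r3 [eligible_tier1 :- adult_resident, eligible_subsidy.]; r8 [application_complete :- has_valid_id, resident.]. Adds eligible_tier1, application_complete.
Round 3: r10 [renewal_due :- application_complete, address_verified, eligible_tier1.]. Adds renewal_due.
renewal_due first appears in round 3.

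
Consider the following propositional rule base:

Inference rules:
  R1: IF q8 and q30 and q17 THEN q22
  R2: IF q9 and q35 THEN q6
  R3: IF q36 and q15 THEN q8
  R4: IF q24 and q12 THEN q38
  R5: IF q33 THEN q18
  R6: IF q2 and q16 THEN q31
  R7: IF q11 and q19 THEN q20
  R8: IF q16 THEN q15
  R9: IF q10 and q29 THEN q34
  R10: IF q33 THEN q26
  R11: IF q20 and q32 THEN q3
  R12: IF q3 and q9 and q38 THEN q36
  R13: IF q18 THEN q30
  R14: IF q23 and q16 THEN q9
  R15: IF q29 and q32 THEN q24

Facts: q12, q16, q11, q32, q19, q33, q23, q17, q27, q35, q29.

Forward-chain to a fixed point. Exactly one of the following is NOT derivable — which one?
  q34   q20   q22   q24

q34

Round 1: R5 [IF q33 THEN q18]; R7 [IF q11 and q19 THEN q20]; R8 [IF q16 THEN q15]; R10 [IF q33 THEN q26]; R14 [IF q23 and q16 THEN q9]; R15 [IF q29 and q32 THEN q24]. New: q18, q20, q15, q26, q9, q24.
Round 2: R2 [IF q9 and q35 THEN q6]; R4 [IF q24 and q12 THEN q38]; R11 [IF q20 and q32 THEN q3]; R13 [IF q18 THEN q30]. New: q6, q38, q3, q30.
Round 3: R12 [IF q3 and q9 and q38 THEN q36]. New: q36.
Round 4: R3 [IF q36 and q15 THEN q8]. New: q8.
Round 5: R1 [IF q8 and q30 and q17 THEN q22]. New: q22.
Derived: q24 (round 1), q22 (round 5), q20 (round 1). q34 never appears in any round.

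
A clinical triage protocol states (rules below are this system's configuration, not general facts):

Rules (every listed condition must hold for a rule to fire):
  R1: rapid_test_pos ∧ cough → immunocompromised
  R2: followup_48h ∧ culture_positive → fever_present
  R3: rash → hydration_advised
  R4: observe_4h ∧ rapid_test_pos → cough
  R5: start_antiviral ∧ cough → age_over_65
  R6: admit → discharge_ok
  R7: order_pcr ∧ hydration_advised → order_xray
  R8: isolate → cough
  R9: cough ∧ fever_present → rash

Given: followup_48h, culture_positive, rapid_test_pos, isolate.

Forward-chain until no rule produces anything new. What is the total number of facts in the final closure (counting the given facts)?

Round 1 — R2, R8, derive fever_present, cough.
Round 2 — R1, R9, derive immunocompromised, rash.
Round 3 — R3, derive hydration_advised.
Closure: {cough, culture_positive, fever_present, followup_48h, hydration_advised, immunocompromised, isolate, rapid_test_pos, rash} — 9 facts.

9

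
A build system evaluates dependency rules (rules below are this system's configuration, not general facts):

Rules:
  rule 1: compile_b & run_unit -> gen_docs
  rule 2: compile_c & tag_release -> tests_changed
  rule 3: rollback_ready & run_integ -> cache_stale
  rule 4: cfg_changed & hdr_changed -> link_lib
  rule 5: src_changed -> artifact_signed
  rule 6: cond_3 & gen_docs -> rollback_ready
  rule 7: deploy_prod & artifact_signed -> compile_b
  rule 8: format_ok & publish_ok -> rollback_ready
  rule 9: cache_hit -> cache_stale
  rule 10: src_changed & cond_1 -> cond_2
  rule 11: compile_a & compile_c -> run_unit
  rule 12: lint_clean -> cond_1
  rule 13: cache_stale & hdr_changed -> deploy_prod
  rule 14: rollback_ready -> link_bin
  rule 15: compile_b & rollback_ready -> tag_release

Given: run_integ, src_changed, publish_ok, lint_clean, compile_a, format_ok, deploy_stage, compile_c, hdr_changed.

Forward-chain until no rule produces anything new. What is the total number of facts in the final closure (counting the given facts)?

21

Round 1 — rule 5, rule 8, rule 11, rule 12, derive artifact_signed, rollback_ready, run_unit, cond_1.
Round 2 — rule 3, rule 10, rule 14, derive cache_stale, cond_2, link_bin.
Round 3 — rule 13, derive deploy_prod.
Round 4 — rule 7, derive compile_b.
Round 5 — rule 1, rule 15, derive gen_docs, tag_release.
Round 6 — rule 2, derive tests_changed.
Closure: {artifact_signed, cache_stale, compile_a, compile_b, compile_c, cond_1, cond_2, deploy_prod, deploy_stage, format_ok, gen_docs, hdr_changed, link_bin, lint_clean, publish_ok, rollback_ready, run_integ, run_unit, src_changed, tag_release, tests_changed} — 21 facts.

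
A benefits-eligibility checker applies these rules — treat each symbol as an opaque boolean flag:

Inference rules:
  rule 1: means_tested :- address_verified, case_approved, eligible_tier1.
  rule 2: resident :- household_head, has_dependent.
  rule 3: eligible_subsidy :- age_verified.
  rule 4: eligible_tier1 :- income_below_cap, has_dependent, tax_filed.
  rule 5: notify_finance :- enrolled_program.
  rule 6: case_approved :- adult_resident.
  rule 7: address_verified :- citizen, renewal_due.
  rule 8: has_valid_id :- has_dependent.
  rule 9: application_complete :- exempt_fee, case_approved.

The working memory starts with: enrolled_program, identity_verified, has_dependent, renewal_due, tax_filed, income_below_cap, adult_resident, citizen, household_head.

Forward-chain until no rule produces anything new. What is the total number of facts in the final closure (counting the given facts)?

16

Round 1 — rule 2, rule 4, rule 5, rule 6, rule 7, rule 8, derive resident, eligible_tier1, notify_finance, case_approved, address_verified, has_valid_id.
Round 2 — rule 1, derive means_tested.
Closure: {address_verified, adult_resident, case_approved, citizen, eligible_tier1, enrolled_program, has_dependent, has_valid_id, household_head, identity_verified, income_below_cap, means_tested, notify_finance, renewal_due, resident, tax_filed} — 16 facts.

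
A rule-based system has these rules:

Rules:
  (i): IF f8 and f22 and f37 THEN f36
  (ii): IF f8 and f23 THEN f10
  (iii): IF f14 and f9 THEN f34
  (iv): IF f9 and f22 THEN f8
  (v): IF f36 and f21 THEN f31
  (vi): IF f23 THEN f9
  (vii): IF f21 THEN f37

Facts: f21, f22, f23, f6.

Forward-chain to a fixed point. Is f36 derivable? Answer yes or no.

Round 1 fires (vi), (vii), giving f9, f37.
Round 2 fires (iv), giving f8.
Round 3 fires (i), (ii), giving f36, f10.
Round 4 fires (v), giving f31.
f36 appears in round 3, so it is derivable.

yes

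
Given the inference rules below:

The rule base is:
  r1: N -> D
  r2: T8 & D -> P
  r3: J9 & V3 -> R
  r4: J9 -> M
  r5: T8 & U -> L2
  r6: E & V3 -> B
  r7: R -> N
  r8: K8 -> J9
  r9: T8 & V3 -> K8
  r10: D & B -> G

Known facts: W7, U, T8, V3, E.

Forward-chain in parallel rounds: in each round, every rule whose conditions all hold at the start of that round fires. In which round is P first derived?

6

Round 1 fires r5, r6, r9, giving L2, B, K8.
Round 2 fires r8, giving J9.
Round 3 fires r3, r4, giving R, M.
Round 4 fires r7, giving N.
Round 5 fires r1, giving D.
Round 6 fires r2, r10, giving P, G.
P first appears in round 6.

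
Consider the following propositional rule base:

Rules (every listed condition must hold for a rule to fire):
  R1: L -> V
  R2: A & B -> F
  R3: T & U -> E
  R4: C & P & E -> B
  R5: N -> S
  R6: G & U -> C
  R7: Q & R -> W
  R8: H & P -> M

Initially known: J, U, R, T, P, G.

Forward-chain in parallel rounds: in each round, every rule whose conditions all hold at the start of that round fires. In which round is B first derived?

Round 1: R3 [T & U -> E]; R6 [G & U -> C]. Adds E, C.
Round 2: R4 [C & P & E -> B]. Adds B.
B first appears in round 2.

2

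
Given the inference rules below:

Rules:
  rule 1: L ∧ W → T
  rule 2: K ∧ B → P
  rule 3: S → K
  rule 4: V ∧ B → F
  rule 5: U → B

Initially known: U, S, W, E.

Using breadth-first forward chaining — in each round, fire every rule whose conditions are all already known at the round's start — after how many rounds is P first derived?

Round 1: rule 3 [S → K]; rule 5 [U → B]. New: K, B.
Round 2: rule 2 [K ∧ B → P]. New: P.
P first appears in round 2.

2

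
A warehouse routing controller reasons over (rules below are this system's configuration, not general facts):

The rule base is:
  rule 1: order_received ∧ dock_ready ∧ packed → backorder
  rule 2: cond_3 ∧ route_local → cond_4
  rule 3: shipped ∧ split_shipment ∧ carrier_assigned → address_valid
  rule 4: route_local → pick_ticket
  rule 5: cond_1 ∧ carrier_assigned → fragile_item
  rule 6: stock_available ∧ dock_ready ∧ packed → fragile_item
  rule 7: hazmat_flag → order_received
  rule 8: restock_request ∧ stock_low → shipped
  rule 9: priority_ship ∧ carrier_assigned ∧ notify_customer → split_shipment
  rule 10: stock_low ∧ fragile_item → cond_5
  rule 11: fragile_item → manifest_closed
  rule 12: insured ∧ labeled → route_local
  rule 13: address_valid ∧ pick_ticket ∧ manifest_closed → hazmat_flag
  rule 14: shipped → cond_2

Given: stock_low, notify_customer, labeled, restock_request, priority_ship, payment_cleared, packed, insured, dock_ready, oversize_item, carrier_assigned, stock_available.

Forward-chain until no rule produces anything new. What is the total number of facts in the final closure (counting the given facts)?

Round 1: rule 6 [stock_available ∧ dock_ready ∧ packed → fragile_item]; rule 8 [restock_request ∧ stock_low → shipped]; rule 9 [priority_ship ∧ carrier_assigned ∧ notify_customer → split_shipment]; rule 12 [insured ∧ labeled → route_local]. Adds fragile_item, shipped, split_shipment, route_local.
Round 2: rule 3 [shipped ∧ split_shipment ∧ carrier_assigned → address_valid]; rule 4 [route_local → pick_ticket]; rule 10 [stock_low ∧ fragile_item → cond_5]; rule 11 [fragile_item → manifest_closed]; rule 14 [shipped → cond_2]. Adds address_valid, pick_ticket, cond_5, manifest_closed, cond_2.
Round 3: rule 13 [address_valid ∧ pick_ticket ∧ manifest_closed → hazmat_flag]. Adds hazmat_flag.
Round 4: rule 7 [hazmat_flag → order_received]. Adds order_received.
Round 5: rule 1 [order_received ∧ dock_ready ∧ packed → backorder]. Adds backorder.
Closure: {address_valid, backorder, carrier_assigned, cond_2, cond_5, dock_ready, fragile_item, hazmat_flag, insured, labeled, manifest_closed, notify_customer, order_received, oversize_item, packed, payment_cleared, pick_ticket, priority_ship, restock_request, route_local, shipped, split_shipment, stock_available, stock_low} — 24 facts.

24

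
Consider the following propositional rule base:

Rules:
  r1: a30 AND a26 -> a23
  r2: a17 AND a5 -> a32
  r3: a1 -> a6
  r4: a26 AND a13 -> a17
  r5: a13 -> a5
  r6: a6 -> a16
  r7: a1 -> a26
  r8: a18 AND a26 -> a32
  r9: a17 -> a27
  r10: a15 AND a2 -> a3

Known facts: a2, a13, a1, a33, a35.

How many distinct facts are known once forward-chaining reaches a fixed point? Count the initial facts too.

12

[1] r3 [a1 -> a6]; r5 [a13 -> a5]; r7 [a1 -> a26]. ⇒ new: a6, a5, a26.
[2] r4 [a26 AND a13 -> a17]; r6 [a6 -> a16]. ⇒ new: a17, a16.
[3] r2 [a17 AND a5 -> a32]; r9 [a17 -> a27]. ⇒ new: a32, a27.
Closure: {a1, a13, a16, a17, a2, a26, a27, a32, a33, a35, a5, a6} — 12 facts.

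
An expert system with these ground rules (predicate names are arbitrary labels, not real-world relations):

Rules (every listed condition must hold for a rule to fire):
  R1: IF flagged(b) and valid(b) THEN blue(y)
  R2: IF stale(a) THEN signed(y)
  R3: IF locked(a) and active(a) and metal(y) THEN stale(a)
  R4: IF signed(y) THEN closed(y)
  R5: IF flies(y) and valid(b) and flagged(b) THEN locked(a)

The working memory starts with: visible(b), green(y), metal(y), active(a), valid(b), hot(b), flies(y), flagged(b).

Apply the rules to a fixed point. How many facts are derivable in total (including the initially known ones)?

13

Round 1 — R1, R5, derive blue(y), locked(a).
Round 2 — R3, derive stale(a).
Round 3 — R2, derive signed(y).
Round 4 — R4, derive closed(y).
Closure: {active(a), blue(y), closed(y), flagged(b), flies(y), green(y), hot(b), locked(a), metal(y), signed(y), stale(a), valid(b), visible(b)} — 13 facts.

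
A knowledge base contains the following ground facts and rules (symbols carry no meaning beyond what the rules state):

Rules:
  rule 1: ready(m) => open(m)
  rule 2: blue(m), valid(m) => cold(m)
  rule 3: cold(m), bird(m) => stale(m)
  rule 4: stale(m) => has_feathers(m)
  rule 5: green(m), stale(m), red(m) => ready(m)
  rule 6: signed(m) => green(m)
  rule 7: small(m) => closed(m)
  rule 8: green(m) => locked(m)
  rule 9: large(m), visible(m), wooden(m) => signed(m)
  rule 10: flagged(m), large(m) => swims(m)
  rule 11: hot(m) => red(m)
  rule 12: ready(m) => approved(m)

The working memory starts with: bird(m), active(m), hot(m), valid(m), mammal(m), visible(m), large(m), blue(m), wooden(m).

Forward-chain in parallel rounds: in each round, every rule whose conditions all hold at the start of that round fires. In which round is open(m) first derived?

4

[1] rule 2 [blue(m), valid(m) => cold(m)]; rule 9 [large(m), visible(m), wooden(m) => signed(m)]; rule 11 [hot(m) => red(m)]. ⇒ new: cold(m), signed(m), red(m).
[2] rule 3 [cold(m), bird(m) => stale(m)]; rule 6 [signed(m) => green(m)]. ⇒ new: stale(m), green(m).
[3] rule 4 [stale(m) => has_feathers(m)]; rule 5 [green(m), stale(m), red(m) => ready(m)]; rule 8 [green(m) => locked(m)]. ⇒ new: has_feathers(m), ready(m), locked(m).
[4] rule 1 [ready(m) => open(m)]; rule 12 [ready(m) => approved(m)]. ⇒ new: open(m), approved(m).
open(m) first appears in round 4.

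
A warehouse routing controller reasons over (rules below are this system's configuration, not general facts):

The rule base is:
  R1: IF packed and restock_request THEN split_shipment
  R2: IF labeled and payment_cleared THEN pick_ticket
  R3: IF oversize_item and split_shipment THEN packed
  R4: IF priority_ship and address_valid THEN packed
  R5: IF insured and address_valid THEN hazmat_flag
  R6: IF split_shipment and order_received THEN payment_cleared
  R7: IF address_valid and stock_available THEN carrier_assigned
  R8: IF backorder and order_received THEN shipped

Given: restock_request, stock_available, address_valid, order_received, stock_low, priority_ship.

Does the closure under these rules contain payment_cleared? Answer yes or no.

yes

Round 1 — R4, R7, derive packed, carrier_assigned.
Round 2 — R1, derive split_shipment.
Round 3 — R6, derive payment_cleared.
payment_cleared appears in round 3, so it is derivable.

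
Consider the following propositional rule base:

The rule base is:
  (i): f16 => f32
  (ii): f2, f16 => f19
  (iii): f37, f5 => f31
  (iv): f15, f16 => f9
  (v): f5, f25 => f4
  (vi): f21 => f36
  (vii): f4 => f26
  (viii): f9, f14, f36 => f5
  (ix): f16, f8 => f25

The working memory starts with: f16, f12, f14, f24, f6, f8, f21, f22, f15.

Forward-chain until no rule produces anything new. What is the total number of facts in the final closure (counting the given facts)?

Round 1: (i) [f16 => f32]; (iv) [f15, f16 => f9]; (vi) [f21 => f36]; (ix) [f16, f8 => f25]. New: f32, f9, f36, f25.
Round 2: (viii) [f9, f14, f36 => f5]. New: f5.
Round 3: (v) [f5, f25 => f4]. New: f4.
Round 4: (vii) [f4 => f26]. New: f26.
Closure: {f12, f14, f15, f16, f21, f22, f24, f25, f26, f32, f36, f4, f5, f6, f8, f9} — 16 facts.

16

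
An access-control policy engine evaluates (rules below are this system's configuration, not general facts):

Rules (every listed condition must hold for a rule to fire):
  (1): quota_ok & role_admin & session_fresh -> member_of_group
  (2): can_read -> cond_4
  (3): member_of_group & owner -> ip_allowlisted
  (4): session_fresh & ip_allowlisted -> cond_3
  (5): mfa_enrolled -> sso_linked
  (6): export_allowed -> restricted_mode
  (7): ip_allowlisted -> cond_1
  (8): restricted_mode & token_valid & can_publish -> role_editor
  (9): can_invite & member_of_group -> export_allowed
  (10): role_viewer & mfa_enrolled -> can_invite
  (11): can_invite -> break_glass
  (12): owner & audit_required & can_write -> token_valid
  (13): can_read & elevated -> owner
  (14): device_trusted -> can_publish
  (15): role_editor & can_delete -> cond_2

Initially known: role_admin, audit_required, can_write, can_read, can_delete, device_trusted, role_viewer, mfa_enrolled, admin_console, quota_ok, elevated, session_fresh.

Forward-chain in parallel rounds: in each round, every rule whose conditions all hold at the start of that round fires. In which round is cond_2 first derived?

Round 1 fires (1), (2), (5), (10), (13), (14), giving member_of_group, cond_4, sso_linked, can_invite, owner, can_publish.
Round 2 fires (3), (9), (11), (12), giving ip_allowlisted, export_allowed, break_glass, token_valid.
Round 3 fires (4), (6), (7), giving cond_3, restricted_mode, cond_1.
Round 4 fires (8), giving role_editor.
Round 5 fires (15), giving cond_2.
cond_2 first appears in round 5.

5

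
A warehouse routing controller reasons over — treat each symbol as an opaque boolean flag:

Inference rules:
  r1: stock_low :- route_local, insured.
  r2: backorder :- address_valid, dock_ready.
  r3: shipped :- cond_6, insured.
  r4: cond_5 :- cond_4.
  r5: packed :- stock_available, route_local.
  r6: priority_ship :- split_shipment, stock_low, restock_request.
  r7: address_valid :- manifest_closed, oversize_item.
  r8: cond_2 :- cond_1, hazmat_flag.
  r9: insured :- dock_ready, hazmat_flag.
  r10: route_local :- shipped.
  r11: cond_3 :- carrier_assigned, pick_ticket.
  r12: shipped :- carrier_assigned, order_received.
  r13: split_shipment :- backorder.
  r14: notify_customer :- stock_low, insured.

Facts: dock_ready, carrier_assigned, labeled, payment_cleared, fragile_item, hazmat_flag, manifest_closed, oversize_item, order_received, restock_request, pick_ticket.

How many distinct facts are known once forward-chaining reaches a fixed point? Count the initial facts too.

Round 1 — r7, r9, r11, r12, derive address_valid, insured, cond_3, shipped.
Round 2 — r2, r10, derive backorder, route_local.
Round 3 — r1, r13, derive stock_low, split_shipment.
Round 4 — r6, r14, derive priority_ship, notify_customer.
Closure: {address_valid, backorder, carrier_assigned, cond_3, dock_ready, fragile_item, hazmat_flag, insured, labeled, manifest_closed, notify_customer, order_received, oversize_item, payment_cleared, pick_ticket, priority_ship, restock_request, route_local, shipped, split_shipment, stock_low} — 21 facts.

21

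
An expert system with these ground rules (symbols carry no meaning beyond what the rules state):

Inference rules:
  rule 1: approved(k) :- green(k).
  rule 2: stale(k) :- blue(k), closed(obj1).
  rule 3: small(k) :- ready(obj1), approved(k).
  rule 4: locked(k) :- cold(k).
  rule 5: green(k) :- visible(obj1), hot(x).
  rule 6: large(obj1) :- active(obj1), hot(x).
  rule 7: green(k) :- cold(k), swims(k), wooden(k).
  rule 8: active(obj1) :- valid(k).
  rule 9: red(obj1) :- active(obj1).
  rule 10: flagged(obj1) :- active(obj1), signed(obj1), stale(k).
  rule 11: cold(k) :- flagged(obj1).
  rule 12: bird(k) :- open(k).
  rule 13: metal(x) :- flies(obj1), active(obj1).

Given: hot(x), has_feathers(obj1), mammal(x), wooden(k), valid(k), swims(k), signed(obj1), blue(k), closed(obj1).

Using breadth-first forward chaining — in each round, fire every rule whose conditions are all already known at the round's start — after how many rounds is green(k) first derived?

4

Round 1 — rule 2, rule 8, derive stale(k), active(obj1).
Round 2 — rule 6, rule 9, rule 10, derive large(obj1), red(obj1), flagged(obj1).
Round 3 — rule 11, derive cold(k).
Round 4 — rule 4, rule 7, derive locked(k), green(k).
green(k) first appears in round 4.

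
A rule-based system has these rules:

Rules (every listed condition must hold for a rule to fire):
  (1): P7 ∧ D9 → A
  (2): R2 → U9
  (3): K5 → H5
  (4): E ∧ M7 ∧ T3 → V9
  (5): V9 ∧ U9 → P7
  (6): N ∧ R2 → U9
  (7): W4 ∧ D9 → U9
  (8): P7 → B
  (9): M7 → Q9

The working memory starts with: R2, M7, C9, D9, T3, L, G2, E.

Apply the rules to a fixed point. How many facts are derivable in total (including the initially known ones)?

Round 1: (2) [R2 → U9]; (4) [E ∧ M7 ∧ T3 → V9]; (9) [M7 → Q9]. Adds U9, V9, Q9.
Round 2: (5) [V9 ∧ U9 → P7]. Adds P7.
Round 3: (1) [P7 ∧ D9 → A]; (8) [P7 → B]. Adds A, B.
Closure: {A, B, C9, D9, E, G2, L, M7, P7, Q9, R2, T3, U9, V9} — 14 facts.

14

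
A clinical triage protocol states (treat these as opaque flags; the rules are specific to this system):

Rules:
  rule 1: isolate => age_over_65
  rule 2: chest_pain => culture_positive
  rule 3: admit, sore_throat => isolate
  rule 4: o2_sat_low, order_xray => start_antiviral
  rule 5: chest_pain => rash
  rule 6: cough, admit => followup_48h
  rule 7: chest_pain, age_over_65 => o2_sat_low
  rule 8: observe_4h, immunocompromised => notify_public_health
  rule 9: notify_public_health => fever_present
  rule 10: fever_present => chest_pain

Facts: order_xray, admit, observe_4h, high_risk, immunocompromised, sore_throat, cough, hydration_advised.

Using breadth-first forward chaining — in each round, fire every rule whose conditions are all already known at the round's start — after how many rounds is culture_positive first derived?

Round 1: rule 3 [admit, sore_throat => isolate]; rule 6 [cough, admit => followup_48h]; rule 8 [observe_4h, immunocompromised => notify_public_health]. Adds isolate, followup_48h, notify_public_health.
Round 2: rule 1 [isolate => age_over_65]; rule 9 [notify_public_health => fever_present]. Adds age_over_65, fever_present.
Round 3: rule 10 [fever_present => chest_pain]. Adds chest_pain.
Round 4: rule 2 [chest_pain => culture_positive]; rule 5 [chest_pain => rash]; rule 7 [chest_pain, age_over_65 => o2_sat_low]. Adds culture_positive, rash, o2_sat_low.
culture_positive first appears in round 4.

4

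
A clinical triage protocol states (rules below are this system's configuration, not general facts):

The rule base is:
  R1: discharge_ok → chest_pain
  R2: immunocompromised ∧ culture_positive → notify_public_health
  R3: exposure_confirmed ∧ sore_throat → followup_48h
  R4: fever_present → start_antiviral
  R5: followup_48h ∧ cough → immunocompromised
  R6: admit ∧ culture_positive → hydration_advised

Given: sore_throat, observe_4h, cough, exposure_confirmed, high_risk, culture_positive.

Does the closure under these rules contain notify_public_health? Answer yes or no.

[1] R3 [exposure_confirmed ∧ sore_throat → followup_48h]. ⇒ new: followup_48h.
[2] R5 [followup_48h ∧ cough → immunocompromised]. ⇒ new: immunocompromised.
[3] R2 [immunocompromised ∧ culture_positive → notify_public_health]. ⇒ new: notify_public_health.
notify_public_health appears in round 3, so it is derivable.

yes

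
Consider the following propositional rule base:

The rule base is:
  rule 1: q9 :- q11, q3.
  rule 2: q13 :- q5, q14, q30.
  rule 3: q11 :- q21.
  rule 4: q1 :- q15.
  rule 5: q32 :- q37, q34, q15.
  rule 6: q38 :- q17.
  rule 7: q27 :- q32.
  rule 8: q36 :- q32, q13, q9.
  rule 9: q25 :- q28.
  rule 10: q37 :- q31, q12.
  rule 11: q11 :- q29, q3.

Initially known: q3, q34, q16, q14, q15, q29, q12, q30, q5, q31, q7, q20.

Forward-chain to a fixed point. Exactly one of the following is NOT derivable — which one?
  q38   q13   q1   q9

Round 1: rule 2 [q13 :- q5, q14, q30.]; rule 4 [q1 :- q15.]; rule 10 [q37 :- q31, q12.]; rule 11 [q11 :- q29, q3.]. Adds q13, q1, q37, q11.
Round 2: rule 1 [q9 :- q11, q3.]; rule 5 [q32 :- q37, q34, q15.]. Adds q9, q32.
Round 3: rule 7 [q27 :- q32.]; rule 8 [q36 :- q32, q13, q9.]. Adds q27, q36.
Derived: q1 (round 1), q9 (round 2), q13 (round 1). q38 never appears in any round.

q38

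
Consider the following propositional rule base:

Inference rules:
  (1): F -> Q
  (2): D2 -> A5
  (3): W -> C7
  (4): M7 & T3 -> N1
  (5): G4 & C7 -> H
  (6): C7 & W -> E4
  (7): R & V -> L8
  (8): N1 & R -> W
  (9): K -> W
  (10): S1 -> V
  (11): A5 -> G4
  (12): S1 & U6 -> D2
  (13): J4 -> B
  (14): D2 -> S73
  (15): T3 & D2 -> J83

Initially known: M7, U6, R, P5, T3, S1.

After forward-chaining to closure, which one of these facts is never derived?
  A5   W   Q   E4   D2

Q

[1] (4) [M7 & T3 -> N1]; (10) [S1 -> V]; (12) [S1 & U6 -> D2]. ⇒ new: N1, V, D2.
[2] (2) [D2 -> A5]; (7) [R & V -> L8]; (8) [N1 & R -> W]; (14) [D2 -> S73]; (15) [T3 & D2 -> J83]. ⇒ new: A5, L8, W, S73, J83.
[3] (3) [W -> C7]; (11) [A5 -> G4]. ⇒ new: C7, G4.
[4] (5) [G4 & C7 -> H]; (6) [C7 & W -> E4]. ⇒ new: H, E4.
Derived: W (round 2), A5 (round 2), D2 (round 1), E4 (round 4). Q never appears in any round.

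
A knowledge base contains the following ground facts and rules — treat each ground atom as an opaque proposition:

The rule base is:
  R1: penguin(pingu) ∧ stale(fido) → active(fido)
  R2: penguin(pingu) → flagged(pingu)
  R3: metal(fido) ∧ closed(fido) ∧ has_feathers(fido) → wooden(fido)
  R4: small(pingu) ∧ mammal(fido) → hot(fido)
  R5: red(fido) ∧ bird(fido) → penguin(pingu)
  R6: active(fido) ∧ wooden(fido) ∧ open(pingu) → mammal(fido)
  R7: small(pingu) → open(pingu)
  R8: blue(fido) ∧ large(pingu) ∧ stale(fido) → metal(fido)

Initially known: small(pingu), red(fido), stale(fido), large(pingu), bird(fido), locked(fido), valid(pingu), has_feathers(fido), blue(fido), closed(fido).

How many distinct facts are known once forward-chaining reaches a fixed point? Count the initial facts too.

18

Round 1 — R5, R7, R8, derive penguin(pingu), open(pingu), metal(fido).
Round 2 — R1, R2, R3, derive active(fido), flagged(pingu), wooden(fido).
Round 3 — R6, derive mammal(fido).
Round 4 — R4, derive hot(fido).
Closure: {active(fido), bird(fido), blue(fido), closed(fido), flagged(pingu), has_feathers(fido), hot(fido), large(pingu), locked(fido), mammal(fido), metal(fido), open(pingu), penguin(pingu), red(fido), small(pingu), stale(fido), valid(pingu), wooden(fido)} — 18 facts.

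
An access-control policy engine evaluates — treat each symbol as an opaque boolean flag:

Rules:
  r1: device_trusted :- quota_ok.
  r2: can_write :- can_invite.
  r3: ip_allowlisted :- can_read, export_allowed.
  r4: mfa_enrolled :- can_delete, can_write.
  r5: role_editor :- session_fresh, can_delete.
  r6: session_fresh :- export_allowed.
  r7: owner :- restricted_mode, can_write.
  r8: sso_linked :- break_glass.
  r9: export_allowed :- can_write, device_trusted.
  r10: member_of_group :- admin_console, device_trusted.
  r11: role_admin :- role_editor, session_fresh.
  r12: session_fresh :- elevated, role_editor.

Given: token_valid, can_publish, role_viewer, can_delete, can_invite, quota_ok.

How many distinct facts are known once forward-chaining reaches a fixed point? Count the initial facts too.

Round 1: r1 [device_trusted :- quota_ok.]; r2 [can_write :- can_invite.]. New: device_trusted, can_write.
Round 2: r4 [mfa_enrolled :- can_delete, can_write.]; r9 [export_allowed :- can_write, device_trusted.]. New: mfa_enrolled, export_allowed.
Round 3: r6 [session_fresh :- export_allowed.]. New: session_fresh.
Round 4: r5 [role_editor :- session_fresh, can_delete.]. New: role_editor.
Round 5: r11 [role_admin :- role_editor, session_fresh.]. New: role_admin.
Closure: {can_delete, can_invite, can_publish, can_write, device_trusted, export_allowed, mfa_enrolled, quota_ok, role_admin, role_editor, role_viewer, session_fresh, token_valid} — 13 facts.

13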